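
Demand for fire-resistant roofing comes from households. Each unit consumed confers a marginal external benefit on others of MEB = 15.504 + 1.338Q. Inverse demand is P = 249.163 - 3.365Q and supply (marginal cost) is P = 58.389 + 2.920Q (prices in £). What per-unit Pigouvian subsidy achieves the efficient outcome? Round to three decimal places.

subsidy = £71.295 per unit

Social marginal benefit = demand + MEB = 264.667 - 2.027Q.
Set SMB = MC: 264.667 - 2.027Q = 58.389 + 2.920Q → Q* = 41.6976.
The Pigouvian subsidy equals MEB at Q*: 15.504 + 1.338×41.6976 = 71.2954.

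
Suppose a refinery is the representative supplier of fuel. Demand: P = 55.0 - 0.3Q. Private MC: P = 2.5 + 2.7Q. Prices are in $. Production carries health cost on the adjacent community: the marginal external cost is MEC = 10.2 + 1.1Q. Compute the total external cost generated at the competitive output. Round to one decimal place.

Market equilibrium (private): 2.5 + 2.7Q = 55.0 - 0.3Q → Q_m = 17.5000.
Total external cost = ∫₀^{Q_m} (10.2 + 1.1Q) dQ = 10.2×17.5000 + ½×1.1×17.5000² = 346.9375.

$346.9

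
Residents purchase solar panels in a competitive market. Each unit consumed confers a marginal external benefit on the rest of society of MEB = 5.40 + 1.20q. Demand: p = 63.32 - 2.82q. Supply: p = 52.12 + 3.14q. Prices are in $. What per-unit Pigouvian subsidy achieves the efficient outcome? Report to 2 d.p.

subsidy = $9.58 per unit

Social marginal benefit = demand + MEB = 68.72 - 1.62q.
Set SMB = MC: 68.72 - 1.62q = 52.12 + 3.14q → q* = 3.4874.
The Pigouvian subsidy equals MEB at q*: 5.40 + 1.20×3.4874 = 9.5849.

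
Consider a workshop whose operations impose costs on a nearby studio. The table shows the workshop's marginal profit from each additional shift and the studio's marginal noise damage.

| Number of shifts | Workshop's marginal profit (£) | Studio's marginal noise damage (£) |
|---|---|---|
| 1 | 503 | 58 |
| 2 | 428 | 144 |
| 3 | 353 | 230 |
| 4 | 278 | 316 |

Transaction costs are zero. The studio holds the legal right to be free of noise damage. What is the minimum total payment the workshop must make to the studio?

Efficient level: marginal profit ≥ marginal noise damage through level 3, so k* = 3.
With the studio holding the right, the workshop must at least compensate total damage at k*: 58 + 144 + 230 = 432.

£432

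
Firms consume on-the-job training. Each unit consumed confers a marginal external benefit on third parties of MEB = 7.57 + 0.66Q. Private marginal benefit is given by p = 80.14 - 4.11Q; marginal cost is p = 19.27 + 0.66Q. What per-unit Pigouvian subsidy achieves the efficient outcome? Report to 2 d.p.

Social marginal benefit = demand + MEB = 87.71 - 3.45Q.
Set SMB = MC: 87.71 - 3.45Q = 19.27 + 0.66Q → Q* = 16.6521.
The Pigouvian subsidy equals MEB at Q*: 7.57 + 0.66×16.6521 = 18.5604.

subsidy = 18.56 per unit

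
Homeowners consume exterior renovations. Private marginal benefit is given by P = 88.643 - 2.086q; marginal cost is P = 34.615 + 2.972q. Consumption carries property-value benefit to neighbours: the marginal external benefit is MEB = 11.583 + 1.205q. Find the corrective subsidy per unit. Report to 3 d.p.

subsidy = 32.102 per unit

Social marginal benefit = demand + MEB = 100.226 - 0.881q.
Set SMB = MC: 100.226 - 0.881q = 34.615 + 2.972q → q* = 17.0285.
The Pigouvian subsidy equals MEB at q*: 11.583 + 1.205×17.0285 = 32.1023.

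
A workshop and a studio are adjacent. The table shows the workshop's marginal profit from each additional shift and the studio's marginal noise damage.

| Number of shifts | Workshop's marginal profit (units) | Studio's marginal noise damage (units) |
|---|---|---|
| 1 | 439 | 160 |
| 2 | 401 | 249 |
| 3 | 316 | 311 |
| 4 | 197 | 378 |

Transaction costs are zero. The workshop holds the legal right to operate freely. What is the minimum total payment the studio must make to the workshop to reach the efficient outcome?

197

Left alone the workshop would choose level 4 (marginal profit stays positive).
Efficient level: k* = 3 (marginal profit ≥ marginal noise damage through 3).
The studio must at least cover the workshop's forgone profit from cutting 4→3: 197 = 197.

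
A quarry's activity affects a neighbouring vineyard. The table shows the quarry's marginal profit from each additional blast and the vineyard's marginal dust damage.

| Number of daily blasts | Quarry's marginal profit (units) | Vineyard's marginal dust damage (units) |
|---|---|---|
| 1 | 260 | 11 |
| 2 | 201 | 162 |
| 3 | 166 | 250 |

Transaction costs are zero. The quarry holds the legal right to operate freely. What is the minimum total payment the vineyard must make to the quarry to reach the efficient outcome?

Left alone the quarry would choose level 3 (marginal profit stays positive).
Efficient level: k* = 2 (marginal profit ≥ marginal dust damage through 2).
The vineyard must at least cover the quarry's forgone profit from cutting 3→2: 166 = 166.

166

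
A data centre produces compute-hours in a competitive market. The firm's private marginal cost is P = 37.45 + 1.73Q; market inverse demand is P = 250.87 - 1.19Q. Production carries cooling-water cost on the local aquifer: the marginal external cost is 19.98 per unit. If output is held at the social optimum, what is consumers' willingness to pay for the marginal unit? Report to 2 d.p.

P = 172.04

Social marginal cost = private MC + MEC = 57.43 + 1.73Q.
Set SMC = demand: 57.43 + 1.73Q = 250.87 - 1.19Q → Q* = 66.2466.
Consumer price on the demand curve at Q*: 250.87 − 1.19×66.2466 = 172.0365.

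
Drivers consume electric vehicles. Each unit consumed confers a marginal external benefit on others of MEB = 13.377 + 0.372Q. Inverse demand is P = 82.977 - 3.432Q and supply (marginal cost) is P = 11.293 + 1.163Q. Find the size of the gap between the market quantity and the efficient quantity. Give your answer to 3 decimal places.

4.542 units

Market equilibrium (private): 11.293 + 1.163Q = 82.977 - 3.432Q → Q_m = 15.6004.
Social marginal benefit = demand + MEB = 96.354 - 3.060Q.
Set SMB = MC: 96.354 - 3.060Q = 11.293 + 1.163Q → Q* = 20.1423.
Gap = |15.6004 − 20.1423| = 4.5419.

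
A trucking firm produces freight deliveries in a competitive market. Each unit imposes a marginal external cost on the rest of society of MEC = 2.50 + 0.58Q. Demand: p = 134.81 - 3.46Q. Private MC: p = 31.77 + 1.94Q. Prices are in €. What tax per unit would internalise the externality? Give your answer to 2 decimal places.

Social marginal cost = private MC + MEC = 34.27 + 2.52Q.
Set SMC = demand: 34.27 + 2.52Q = 134.81 - 3.46Q → Q* = 16.8127.
The Pigouvian tax equals MEC at Q*: 2.50 + 0.58×16.8127 = 12.2514.

tax = €12.25 per unit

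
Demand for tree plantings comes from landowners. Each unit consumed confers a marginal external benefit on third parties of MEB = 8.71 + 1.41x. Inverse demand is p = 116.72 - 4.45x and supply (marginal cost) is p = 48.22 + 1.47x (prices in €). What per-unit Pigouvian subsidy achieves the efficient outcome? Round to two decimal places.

Social marginal benefit = demand + MEB = 125.43 - 3.04x.
Set SMB = MC: 125.43 - 3.04x = 48.22 + 1.47x → x* = 17.1197.
The Pigouvian subsidy equals MEB at x*: 8.71 + 1.41×17.1197 = 32.8488.

subsidy = €32.85 per unit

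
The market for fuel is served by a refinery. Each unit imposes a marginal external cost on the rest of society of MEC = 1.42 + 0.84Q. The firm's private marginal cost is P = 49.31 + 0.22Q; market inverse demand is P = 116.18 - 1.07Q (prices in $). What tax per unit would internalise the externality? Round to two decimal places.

Social marginal cost = private MC + MEC = 50.73 + 1.06Q.
Set SMC = demand: 50.73 + 1.06Q = 116.18 - 1.07Q → Q* = 30.7277.
The Pigouvian tax equals MEC at Q*: 1.42 + 0.84×30.7277 = 27.2313.

tax = $27.23 per unit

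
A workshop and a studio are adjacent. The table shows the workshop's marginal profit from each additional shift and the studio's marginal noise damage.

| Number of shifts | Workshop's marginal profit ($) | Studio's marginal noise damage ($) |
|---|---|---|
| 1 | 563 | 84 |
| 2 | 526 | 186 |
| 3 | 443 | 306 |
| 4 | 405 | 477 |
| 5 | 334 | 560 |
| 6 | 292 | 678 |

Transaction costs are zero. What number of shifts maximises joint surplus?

Bargaining reaches the level where marginal profit last exceeds marginal noise damage.
That holds through level 3 (443 ≥ 306) but not at 4 (405 < 477).

3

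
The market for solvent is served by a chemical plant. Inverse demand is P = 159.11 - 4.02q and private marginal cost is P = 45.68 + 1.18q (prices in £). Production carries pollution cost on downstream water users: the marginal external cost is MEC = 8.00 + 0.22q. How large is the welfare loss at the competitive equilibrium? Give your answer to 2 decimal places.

DWL = £15.11

Market equilibrium (private): 45.68 + 1.18q = 159.11 - 4.02q → q_m = 21.8135.
Social marginal cost = private MC + MEC = 53.68 + 1.40q.
Set SMC = demand: 53.68 + 1.40q = 159.11 - 4.02q → q* = 19.4520.
Between q* and q_m the wedge SMC − demand runs linearly from 0 to MEC(q_m), so the loss is a triangle.
DWL = ½ × 2.3615 × 12.7990 = 15.1124.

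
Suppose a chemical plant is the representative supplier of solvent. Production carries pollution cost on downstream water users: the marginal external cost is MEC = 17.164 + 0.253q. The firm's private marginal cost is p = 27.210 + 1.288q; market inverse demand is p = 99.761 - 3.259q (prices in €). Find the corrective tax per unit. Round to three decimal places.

Social marginal cost = private MC + MEC = 44.374 + 1.541q.
Set SMC = demand: 44.374 + 1.541q = 99.761 - 3.259q → q* = 11.5390.
The Pigouvian tax equals MEC at q*: 17.164 + 0.253×11.5390 = 20.0834.

tax = €20.083 per unit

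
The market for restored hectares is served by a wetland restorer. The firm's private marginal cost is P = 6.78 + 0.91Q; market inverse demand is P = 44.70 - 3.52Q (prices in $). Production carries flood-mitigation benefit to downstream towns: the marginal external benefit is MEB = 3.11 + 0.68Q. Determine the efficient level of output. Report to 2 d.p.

Q* = 10.94

Social marginal cost = private MC − MEB = 3.67 + 0.23Q.
Set SMC = demand: 3.67 + 0.23Q = 44.70 - 3.52Q → Q* = 10.9413.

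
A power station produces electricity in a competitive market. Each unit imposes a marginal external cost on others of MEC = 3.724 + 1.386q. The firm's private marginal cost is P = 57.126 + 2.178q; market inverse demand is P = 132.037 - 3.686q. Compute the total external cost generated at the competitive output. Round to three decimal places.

160.666

Market equilibrium (private): 57.126 + 2.178q = 132.037 - 3.686q → q_m = 12.7747.
Total external cost = ∫₀^{q_m} (3.724 + 1.386q) dq = 3.724×12.7747 + ½×1.386×12.7747² = 160.6657.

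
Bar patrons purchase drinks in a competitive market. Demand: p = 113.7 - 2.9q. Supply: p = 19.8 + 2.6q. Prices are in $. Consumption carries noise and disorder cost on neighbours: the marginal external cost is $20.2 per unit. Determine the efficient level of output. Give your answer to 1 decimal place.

Social marginal benefit = demand − MEC = 93.5 - 2.9q.
Set SMB = MC: 93.5 - 2.9q = 19.8 + 2.6q → q* = 13.4000.

q* = 13.4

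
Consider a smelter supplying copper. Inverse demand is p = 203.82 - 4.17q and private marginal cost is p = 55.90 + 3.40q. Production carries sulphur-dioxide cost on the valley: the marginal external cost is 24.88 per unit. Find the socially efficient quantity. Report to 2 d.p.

q* = 16.25

Social marginal cost = private MC + MEC = 80.78 + 3.40q.
Set SMC = demand: 80.78 + 3.40q = 203.82 - 4.17q → q* = 16.2536.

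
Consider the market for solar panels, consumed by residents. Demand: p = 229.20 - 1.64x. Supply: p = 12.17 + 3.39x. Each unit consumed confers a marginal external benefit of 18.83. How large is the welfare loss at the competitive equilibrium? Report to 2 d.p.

Market equilibrium (private): 12.17 + 3.39x = 229.20 - 1.64x → x_m = 43.1471.
Social marginal benefit = demand + MEB = 248.03 - 1.64x.
Set SMB = MC: 248.03 - 1.64x = 12.17 + 3.39x → x* = 46.8907.
Between x* and x_m the wedge SMB − MC runs linearly from 0 to MEB(x_m), so the loss is a triangle.
DWL = ½ × 3.7436 × 18.8300 = 35.2460.

DWL = 35.25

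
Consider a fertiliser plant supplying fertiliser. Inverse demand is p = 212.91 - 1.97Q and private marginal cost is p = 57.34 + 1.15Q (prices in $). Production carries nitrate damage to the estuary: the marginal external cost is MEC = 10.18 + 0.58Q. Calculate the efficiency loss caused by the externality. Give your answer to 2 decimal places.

Market equilibrium (private): 57.34 + 1.15Q = 212.91 - 1.97Q → Q_m = 49.8622.
Social marginal cost = private MC + MEC = 67.52 + 1.73Q.
Set SMC = demand: 67.52 + 1.73Q = 212.91 - 1.97Q → Q* = 39.2946.
Between Q* and Q_m the wedge SMC − demand runs linearly from 0 to MEC(Q_m), so the loss is a triangle.
DWL = ½ × 10.5676 × 39.1001 = 206.5971.

DWL = $206.60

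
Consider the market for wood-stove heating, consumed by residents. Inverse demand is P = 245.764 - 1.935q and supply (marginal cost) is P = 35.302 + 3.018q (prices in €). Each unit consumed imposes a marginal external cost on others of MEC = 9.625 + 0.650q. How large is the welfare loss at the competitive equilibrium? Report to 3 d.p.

DWL = €123.788

Market equilibrium (private): 35.302 + 3.018q = 245.764 - 1.935q → q_m = 42.4918.
Social marginal benefit = demand − MEC = 236.139 - 2.585q.
Set SMB = MC: 236.139 - 2.585q = 35.302 + 3.018q → q* = 35.8445.
Height of the DWL triangle at q_m is MC(q_m) − SMB(q_m) = MEC(q_m) = 37.2447.
DWL = ½ × 6.6473 × 37.2447 = 123.7883.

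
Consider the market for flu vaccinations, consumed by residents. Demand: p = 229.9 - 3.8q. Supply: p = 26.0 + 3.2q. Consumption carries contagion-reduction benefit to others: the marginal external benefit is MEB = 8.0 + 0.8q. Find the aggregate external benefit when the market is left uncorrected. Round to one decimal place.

Market equilibrium (private): 26.0 + 3.2q = 229.9 - 3.8q → q_m = 29.1286.
Total external benefit = ∫₀^{q_m} (8.0 + 0.8q) dq = 8.0×29.1286 + ½×0.8×29.1286² = 572.4189.

572.4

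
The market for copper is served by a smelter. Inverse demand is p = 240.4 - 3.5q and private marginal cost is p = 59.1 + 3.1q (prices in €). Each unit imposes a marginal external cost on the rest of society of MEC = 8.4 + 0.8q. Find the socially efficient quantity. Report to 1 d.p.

Social marginal cost = private MC + MEC = 67.5 + 3.9q.
Set SMC = demand: 67.5 + 3.9q = 240.4 - 3.5q → q* = 23.3649.

q* = 23.4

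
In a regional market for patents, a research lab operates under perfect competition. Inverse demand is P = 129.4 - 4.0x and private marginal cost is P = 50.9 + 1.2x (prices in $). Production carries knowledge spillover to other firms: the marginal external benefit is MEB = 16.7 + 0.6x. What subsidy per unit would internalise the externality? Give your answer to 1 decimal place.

Social marginal cost = private MC − MEB = 34.2 + 0.6x.
Set SMC = demand: 34.2 + 0.6x = 129.4 - 4.0x → x* = 20.6957.
The Pigouvian subsidy equals MEB at x*: 16.7 + 0.6×20.6957 = 29.1174.

subsidy = $29.1 per unit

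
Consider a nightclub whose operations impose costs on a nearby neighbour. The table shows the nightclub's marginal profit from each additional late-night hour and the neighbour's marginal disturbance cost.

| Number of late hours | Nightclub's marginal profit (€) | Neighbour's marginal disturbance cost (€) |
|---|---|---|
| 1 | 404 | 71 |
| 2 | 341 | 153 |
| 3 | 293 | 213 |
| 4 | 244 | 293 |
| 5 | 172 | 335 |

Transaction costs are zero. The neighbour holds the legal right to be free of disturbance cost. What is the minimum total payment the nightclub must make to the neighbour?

€437

Efficient level: marginal profit ≥ marginal disturbance cost through level 3, so k* = 3.
With the neighbour holding the right, the nightclub must at least compensate total damage at k*: 71 + 153 + 213 = 437.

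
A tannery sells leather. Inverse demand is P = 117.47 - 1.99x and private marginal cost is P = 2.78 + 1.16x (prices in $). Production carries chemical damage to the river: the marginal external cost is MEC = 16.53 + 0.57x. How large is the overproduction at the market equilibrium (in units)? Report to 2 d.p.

Market equilibrium (private): 2.78 + 1.16x = 117.47 - 1.99x → x_m = 36.4095.
Social marginal cost = private MC + MEC = 19.31 + 1.73x.
Set SMC = demand: 19.31 + 1.73x = 117.47 - 1.99x → x* = 26.3871.
Gap = |36.4095 − 26.3871| = 10.0224.

10.02 units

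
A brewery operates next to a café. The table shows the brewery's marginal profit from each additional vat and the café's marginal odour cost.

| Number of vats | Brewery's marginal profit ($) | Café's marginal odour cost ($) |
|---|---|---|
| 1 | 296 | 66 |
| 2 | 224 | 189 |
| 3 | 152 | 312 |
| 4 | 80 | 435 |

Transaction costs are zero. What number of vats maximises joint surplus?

Bargaining reaches the level where marginal profit last exceeds marginal odour cost.
That holds through level 2 (224 ≥ 189) but not at 3 (152 < 312).

2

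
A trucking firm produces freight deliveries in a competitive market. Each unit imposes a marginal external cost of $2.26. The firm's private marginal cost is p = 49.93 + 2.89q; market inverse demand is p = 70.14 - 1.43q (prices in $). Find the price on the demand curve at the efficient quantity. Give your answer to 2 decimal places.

Social marginal cost = private MC + MEC = 52.19 + 2.89q.
Set SMC = demand: 52.19 + 2.89q = 70.14 - 1.43q → q* = 4.1551.
Consumer price on the demand curve at q*: 70.14 − 1.43×4.1551 = 64.1982.

P = $64.20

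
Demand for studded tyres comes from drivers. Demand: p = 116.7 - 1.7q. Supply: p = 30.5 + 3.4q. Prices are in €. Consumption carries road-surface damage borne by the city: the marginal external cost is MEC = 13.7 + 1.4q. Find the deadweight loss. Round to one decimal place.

DWL = €107.4

Market equilibrium (private): 30.5 + 3.4q = 116.7 - 1.7q → q_m = 16.9020.
Social marginal benefit = demand − MEC = 103.0 - 3.1q.
Set SMB = MC: 103.0 - 3.1q = 30.5 + 3.4q → q* = 11.1538.
The loss is the area between SMB and MC from q* to q_m; with linear curves that's a triangle of height MEC(q_m).
DWL = ½ × 5.7482 × 37.3627 = 107.3841.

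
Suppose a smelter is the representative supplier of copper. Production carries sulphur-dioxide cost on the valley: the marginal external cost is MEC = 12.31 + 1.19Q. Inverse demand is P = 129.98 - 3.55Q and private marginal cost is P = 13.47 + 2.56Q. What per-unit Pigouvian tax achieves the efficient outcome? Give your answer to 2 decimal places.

Social marginal cost = private MC + MEC = 25.78 + 3.75Q.
Set SMC = demand: 25.78 + 3.75Q = 129.98 - 3.55Q → Q* = 14.2740.
The Pigouvian tax equals MEC at Q*: 12.31 + 1.19×14.2740 = 29.2961.

tax = 29.30 per unit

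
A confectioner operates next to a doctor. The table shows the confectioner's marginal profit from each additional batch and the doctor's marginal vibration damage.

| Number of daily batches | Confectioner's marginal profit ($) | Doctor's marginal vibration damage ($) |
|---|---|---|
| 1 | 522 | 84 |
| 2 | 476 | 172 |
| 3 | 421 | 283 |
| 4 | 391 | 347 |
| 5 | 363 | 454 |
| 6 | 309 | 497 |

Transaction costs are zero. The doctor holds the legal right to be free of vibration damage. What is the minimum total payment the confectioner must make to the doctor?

$886

Efficient level: marginal profit ≥ marginal vibration damage through level 4, so k* = 4.
With the doctor holding the right, the confectioner must at least compensate total damage at k*: 84 + 172 + 283 + 347 = 886.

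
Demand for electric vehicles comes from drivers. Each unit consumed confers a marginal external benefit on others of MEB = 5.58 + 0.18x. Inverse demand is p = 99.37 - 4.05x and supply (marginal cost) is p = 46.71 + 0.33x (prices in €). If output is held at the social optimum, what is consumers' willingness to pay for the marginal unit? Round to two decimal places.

P = €43.21

Social marginal benefit = demand + MEB = 104.95 - 3.87x.
Set SMB = MC: 104.95 - 3.87x = 46.71 + 0.33x → x* = 13.8667.
Consumer price on the demand curve at x*: 99.37 − 4.05×13.8667 = 43.2099.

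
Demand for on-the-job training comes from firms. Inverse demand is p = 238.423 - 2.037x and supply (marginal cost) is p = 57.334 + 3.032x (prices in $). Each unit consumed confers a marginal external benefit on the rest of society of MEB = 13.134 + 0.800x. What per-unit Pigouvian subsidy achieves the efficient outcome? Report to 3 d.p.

Social marginal benefit = demand + MEB = 251.557 - 1.237x.
Set SMB = MC: 251.557 - 1.237x = 57.334 + 3.032x → x* = 45.4961.
The Pigouvian subsidy equals MEB at x*: 13.134 + 0.800×45.4961 = 49.5309.

subsidy = $49.531 per unit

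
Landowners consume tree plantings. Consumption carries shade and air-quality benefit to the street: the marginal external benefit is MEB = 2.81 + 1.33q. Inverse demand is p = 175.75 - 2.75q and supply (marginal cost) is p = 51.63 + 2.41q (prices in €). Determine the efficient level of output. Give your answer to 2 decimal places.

q* = 33.14

Social marginal benefit = demand + MEB = 178.56 - 1.42q.
Set SMB = MC: 178.56 - 1.42q = 51.63 + 2.41q → q* = 33.1410.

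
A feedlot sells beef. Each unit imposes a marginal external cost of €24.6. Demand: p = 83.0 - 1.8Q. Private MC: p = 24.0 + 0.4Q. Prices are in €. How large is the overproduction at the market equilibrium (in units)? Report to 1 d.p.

11.2 units

Market equilibrium (private): 24.0 + 0.4Q = 83.0 - 1.8Q → Q_m = 26.8182.
Social marginal cost = private MC + MEC = 48.6 + 0.4Q.
Set SMC = demand: 48.6 + 0.4Q = 83.0 - 1.8Q → Q* = 15.6364.
Gap = |26.8182 − 15.6364| = 11.1818.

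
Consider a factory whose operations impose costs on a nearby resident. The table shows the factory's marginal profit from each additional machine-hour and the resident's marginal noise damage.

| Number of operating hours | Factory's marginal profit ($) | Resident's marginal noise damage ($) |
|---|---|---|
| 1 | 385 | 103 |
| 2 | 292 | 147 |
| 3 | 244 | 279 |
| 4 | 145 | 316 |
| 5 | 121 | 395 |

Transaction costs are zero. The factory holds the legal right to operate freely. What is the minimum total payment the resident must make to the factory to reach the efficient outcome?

Left alone the factory would choose level 5 (marginal profit stays positive).
Efficient level: k* = 2 (marginal profit ≥ marginal noise damage through 2).
The resident must at least cover the factory's forgone profit from cutting 5→2: 244 + 145 + 121 = 510.

$510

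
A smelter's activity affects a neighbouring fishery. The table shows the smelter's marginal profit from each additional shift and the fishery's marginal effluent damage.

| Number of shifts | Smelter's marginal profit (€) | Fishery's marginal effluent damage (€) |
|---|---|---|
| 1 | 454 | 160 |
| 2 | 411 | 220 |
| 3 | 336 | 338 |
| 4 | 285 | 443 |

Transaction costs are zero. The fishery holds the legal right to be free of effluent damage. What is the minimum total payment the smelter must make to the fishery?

Efficient level: marginal profit ≥ marginal effluent damage through level 2, so k* = 2.
With the fishery holding the right, the smelter must at least compensate total damage at k*: 160 + 220 = 380.

€380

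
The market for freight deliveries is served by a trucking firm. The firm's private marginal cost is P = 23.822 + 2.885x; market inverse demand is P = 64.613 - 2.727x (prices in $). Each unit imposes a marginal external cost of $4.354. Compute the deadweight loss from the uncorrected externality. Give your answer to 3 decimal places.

Market equilibrium (private): 23.822 + 2.885x = 64.613 - 2.727x → x_m = 7.2685.
Social marginal cost = private MC + MEC = 28.176 + 2.885x.
Set SMC = demand: 28.176 + 2.885x = 64.613 - 2.727x → x* = 6.4927.
Between x* and x_m the wedge SMC − demand runs linearly from 0 to MEC(x_m), so the loss is a triangle.
DWL = ½ × 0.7758 × 4.3540 = 1.6889.

DWL = $1.689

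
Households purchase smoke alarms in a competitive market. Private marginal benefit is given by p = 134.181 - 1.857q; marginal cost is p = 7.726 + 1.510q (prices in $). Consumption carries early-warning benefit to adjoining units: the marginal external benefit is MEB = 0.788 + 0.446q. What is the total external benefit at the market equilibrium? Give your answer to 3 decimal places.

Market equilibrium (private): 7.726 + 1.510q = 134.181 - 1.857q → q_m = 37.5572.
Total external benefit = ∫₀^{q_m} (0.788 + 0.446q) dq = 0.788×37.5572 + ½×0.446×37.5572² = 344.1462.

$344.146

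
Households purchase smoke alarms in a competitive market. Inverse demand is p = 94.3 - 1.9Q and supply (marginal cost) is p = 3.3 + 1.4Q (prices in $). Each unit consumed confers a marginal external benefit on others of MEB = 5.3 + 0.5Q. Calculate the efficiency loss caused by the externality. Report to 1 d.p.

DWL = $65.1

Market equilibrium (private): 3.3 + 1.4Q = 94.3 - 1.9Q → Q_m = 27.5758.
Social marginal benefit = demand + MEB = 99.6 - 1.4Q.
Set SMB = MC: 99.6 - 1.4Q = 3.3 + 1.4Q → Q* = 34.3929.
Height of the DWL triangle at Q_m is SMB(Q_m) − MC(Q_m) = MEB(Q_m) = 19.0879.
DWL = ½ × 6.8171 × 19.0879 = 65.0621.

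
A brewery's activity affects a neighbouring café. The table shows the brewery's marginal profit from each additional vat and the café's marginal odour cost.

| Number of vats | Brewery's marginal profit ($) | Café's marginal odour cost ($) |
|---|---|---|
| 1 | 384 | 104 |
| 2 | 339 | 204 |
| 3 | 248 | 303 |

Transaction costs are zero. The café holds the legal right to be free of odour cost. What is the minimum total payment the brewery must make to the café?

$308

Efficient level: marginal profit ≥ marginal odour cost through level 2, so k* = 2.
With the café holding the right, the brewery must at least compensate total damage at k*: 104 + 204 = 308.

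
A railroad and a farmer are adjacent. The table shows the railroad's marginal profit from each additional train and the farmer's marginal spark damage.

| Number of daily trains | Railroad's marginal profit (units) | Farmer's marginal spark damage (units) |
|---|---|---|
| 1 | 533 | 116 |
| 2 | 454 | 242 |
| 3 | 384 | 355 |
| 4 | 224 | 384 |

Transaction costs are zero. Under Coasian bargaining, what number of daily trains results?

3

Bargaining reaches the level where marginal profit last exceeds marginal spark damage.
That holds through level 3 (384 ≥ 355) but not at 4 (224 < 384).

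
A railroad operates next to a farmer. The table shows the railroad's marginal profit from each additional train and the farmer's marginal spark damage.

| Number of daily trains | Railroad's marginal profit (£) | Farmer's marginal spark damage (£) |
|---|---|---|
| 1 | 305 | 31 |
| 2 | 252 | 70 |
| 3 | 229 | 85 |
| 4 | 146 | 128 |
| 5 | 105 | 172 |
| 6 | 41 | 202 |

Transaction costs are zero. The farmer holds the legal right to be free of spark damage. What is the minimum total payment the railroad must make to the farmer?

Efficient level: marginal profit ≥ marginal spark damage through level 4, so k* = 4.
With the farmer holding the right, the railroad must at least compensate total damage at k*: 31 + 70 + 85 + 128 = 314.

£314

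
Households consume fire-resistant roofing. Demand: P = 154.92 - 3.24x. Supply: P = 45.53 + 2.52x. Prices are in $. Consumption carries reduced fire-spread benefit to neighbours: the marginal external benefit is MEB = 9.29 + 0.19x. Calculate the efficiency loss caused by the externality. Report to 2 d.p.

DWL = $14.93

Market equilibrium (private): 45.53 + 2.52x = 154.92 - 3.24x → x_m = 18.9913.
Social marginal benefit = demand + MEB = 164.21 - 3.05x.
Set SMB = MC: 164.21 - 3.05x = 45.53 + 2.52x → x* = 21.3070.
Between x* and x_m the wedge SMB − MC runs linearly from 0 to MEB(x_m), so the loss is a triangle.
DWL = ½ × 2.3157 × 12.8984 = 14.9344.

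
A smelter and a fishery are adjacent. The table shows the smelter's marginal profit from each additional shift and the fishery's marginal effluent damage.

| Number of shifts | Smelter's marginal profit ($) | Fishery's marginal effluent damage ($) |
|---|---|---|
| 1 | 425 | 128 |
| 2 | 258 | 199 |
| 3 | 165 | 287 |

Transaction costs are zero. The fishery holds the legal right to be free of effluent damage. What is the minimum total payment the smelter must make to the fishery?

Efficient level: marginal profit ≥ marginal effluent damage through level 2, so k* = 2.
With the fishery holding the right, the smelter must at least compensate total damage at k*: 128 + 199 = 327.

$327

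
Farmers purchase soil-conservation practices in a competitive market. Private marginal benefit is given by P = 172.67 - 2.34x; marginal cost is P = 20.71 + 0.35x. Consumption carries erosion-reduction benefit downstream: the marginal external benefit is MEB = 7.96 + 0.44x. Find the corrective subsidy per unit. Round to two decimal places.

Social marginal benefit = demand + MEB = 180.63 - 1.90x.
Set SMB = MC: 180.63 - 1.90x = 20.71 + 0.35x → x* = 71.0756.
The Pigouvian subsidy equals MEB at x*: 7.96 + 0.44×71.0756 = 39.2333.

subsidy = 39.23 per unit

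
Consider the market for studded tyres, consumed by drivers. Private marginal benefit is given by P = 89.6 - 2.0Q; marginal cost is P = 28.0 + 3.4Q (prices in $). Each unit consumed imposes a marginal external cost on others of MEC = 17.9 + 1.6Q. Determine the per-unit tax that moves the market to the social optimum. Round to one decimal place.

Social marginal benefit = demand − MEC = 71.7 - 3.6Q.
Set SMB = MC: 71.7 - 3.6Q = 28.0 + 3.4Q → Q* = 6.2429.
The Pigouvian tax equals MEC at Q*: 17.9 + 1.6×6.2429 = 27.8886.

tax = $27.9 per unit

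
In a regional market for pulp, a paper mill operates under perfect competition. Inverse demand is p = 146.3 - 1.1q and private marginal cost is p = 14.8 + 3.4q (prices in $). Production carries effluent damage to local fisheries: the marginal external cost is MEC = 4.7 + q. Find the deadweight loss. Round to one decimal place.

DWL = $104.6

Market equilibrium (private): 14.8 + 3.4q = 146.3 - 1.1q → q_m = 29.2222.
Social marginal cost = private MC + MEC = 19.5 + 4.4q.
Set SMC = demand: 19.5 + 4.4q = 146.3 - 1.1q → q* = 23.0545.
The welfare-loss triangle has base |q_m − q*| and height MEC(q_m) (the vertical gap between SMC and demand is zero at q* and MEC at q_m).
DWL = ½ × 6.1677 × 33.9222 = 104.6110.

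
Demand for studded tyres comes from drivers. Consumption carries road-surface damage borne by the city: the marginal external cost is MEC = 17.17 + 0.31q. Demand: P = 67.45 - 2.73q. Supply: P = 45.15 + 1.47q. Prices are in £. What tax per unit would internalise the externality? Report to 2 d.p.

tax = £17.52 per unit

Social marginal benefit = demand − MEC = 50.28 - 3.04q.
Set SMB = MC: 50.28 - 3.04q = 45.15 + 1.47q → q* = 1.1375.
The Pigouvian tax equals MEC at q*: 17.17 + 0.31×1.1375 = 17.5226.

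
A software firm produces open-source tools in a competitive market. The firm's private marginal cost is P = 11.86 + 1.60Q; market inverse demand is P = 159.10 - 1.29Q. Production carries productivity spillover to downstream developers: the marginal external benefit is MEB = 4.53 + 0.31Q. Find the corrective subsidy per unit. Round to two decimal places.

subsidy = 22.77 per unit

Social marginal cost = private MC − MEB = 7.33 + 1.29Q.
Set SMC = demand: 7.33 + 1.29Q = 159.10 - 1.29Q → Q* = 58.8256.
The Pigouvian subsidy equals MEB at Q*: 4.53 + 0.31×58.8256 = 22.7659.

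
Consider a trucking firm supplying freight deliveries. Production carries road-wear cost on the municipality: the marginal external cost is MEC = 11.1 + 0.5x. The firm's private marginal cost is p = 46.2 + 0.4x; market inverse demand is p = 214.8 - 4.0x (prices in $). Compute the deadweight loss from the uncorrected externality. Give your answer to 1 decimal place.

DWL = $93.4

Market equilibrium (private): 46.2 + 0.4x = 214.8 - 4.0x → x_m = 38.3182.
Social marginal cost = private MC + MEC = 57.3 + 0.9x.
Set SMC = demand: 57.3 + 0.9x = 214.8 - 4.0x → x* = 32.1429.
The welfare-loss triangle has base |x_m − x*| and height MEC(x_m) (the vertical gap between SMC and demand is zero at x* and MEC at x_m).
DWL = ½ × 6.1753 × 30.2591 = 93.4295.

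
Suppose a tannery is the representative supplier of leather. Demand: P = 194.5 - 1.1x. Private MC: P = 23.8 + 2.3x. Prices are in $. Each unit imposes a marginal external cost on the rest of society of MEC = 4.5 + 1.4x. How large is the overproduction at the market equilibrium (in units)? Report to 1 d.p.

15.6 units

Market equilibrium (private): 23.8 + 2.3x = 194.5 - 1.1x → x_m = 50.2059.
Social marginal cost = private MC + MEC = 28.3 + 3.7x.
Set SMC = demand: 28.3 + 3.7x = 194.5 - 1.1x → x* = 34.6250.
Gap = |50.2059 − 34.6250| = 15.5809.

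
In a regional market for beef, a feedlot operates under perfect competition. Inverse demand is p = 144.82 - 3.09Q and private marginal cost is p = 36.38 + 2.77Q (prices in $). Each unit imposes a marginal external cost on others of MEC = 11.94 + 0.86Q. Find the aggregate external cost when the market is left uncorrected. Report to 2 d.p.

$368.20

Market equilibrium (private): 36.38 + 2.77Q = 144.82 - 3.09Q → Q_m = 18.5051.
Total external cost = ∫₀^{Q_m} (11.94 + 0.86Q) dQ = 11.94×18.5051 + ½×0.86×18.5051² = 368.1995.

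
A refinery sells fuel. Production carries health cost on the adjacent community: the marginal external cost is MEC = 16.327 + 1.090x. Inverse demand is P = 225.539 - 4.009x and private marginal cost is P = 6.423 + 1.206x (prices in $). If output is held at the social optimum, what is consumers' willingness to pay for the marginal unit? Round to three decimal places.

Social marginal cost = private MC + MEC = 22.750 + 2.296x.
Set SMC = demand: 22.750 + 2.296x = 225.539 - 4.009x → x* = 32.1632.
Consumer price on the demand curve at x*: 225.539 − 4.009×32.1632 = 96.5967.

P = $96.597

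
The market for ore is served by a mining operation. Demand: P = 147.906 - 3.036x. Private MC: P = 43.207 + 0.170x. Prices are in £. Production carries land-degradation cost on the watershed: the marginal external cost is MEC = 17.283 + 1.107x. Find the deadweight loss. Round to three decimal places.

DWL = £331.005

Market equilibrium (private): 43.207 + 0.170x = 147.906 - 3.036x → x_m = 32.6572.
Social marginal cost = private MC + MEC = 60.490 + 1.277x.
Set SMC = demand: 60.490 + 1.277x = 147.906 - 3.036x → x* = 20.2680.
Height of the DWL triangle at x_m is SMC(x_m) − demand(x_m) = MEC(x_m) = 53.4345.
DWL = ½ × 12.3892 × 53.4345 = 331.0054.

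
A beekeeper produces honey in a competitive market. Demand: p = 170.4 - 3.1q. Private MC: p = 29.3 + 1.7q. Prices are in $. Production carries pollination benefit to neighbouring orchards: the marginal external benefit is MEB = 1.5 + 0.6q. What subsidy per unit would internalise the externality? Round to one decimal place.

subsidy = $21.9 per unit

Social marginal cost = private MC − MEB = 27.8 + 1.1q.
Set SMC = demand: 27.8 + 1.1q = 170.4 - 3.1q → q* = 33.9524.
The Pigouvian subsidy equals MEB at q*: 1.5 + 0.6×33.9524 = 21.8714.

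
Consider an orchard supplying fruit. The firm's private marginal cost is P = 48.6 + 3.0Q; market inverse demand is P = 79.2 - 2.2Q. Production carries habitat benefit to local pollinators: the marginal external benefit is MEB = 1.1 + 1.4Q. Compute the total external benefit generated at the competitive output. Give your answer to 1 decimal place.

30.7

Market equilibrium (private): 48.6 + 3.0Q = 79.2 - 2.2Q → Q_m = 5.8846.
Total external benefit = ∫₀^{Q_m} (1.1 + 1.4Q) dQ = 1.1×5.8846 + ½×1.4×5.8846² = 30.7130.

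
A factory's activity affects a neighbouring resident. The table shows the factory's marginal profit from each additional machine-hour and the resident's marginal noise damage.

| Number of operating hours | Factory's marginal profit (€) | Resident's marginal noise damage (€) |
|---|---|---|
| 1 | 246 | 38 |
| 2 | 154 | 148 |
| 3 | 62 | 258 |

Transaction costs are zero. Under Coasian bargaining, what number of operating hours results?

Bargaining reaches the level where marginal profit last exceeds marginal noise damage.
That holds through level 2 (154 ≥ 148) but not at 3 (62 < 258).

2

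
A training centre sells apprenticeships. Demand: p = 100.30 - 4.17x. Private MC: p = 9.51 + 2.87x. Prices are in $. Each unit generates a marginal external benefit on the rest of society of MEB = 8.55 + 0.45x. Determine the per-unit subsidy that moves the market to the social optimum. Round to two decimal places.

Social marginal cost = private MC − MEB = 0.96 + 2.42x.
Set SMC = demand: 0.96 + 2.42x = 100.30 - 4.17x → x* = 15.0744.
The Pigouvian subsidy equals MEB at x*: 8.55 + 0.45×15.0744 = 15.3335.

subsidy = $15.33 per unit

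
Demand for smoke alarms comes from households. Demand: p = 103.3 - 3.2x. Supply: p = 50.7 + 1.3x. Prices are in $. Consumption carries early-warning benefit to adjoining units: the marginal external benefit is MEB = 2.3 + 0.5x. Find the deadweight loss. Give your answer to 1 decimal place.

Market equilibrium (private): 50.7 + 1.3x = 103.3 - 3.2x → x_m = 11.6889.
Social marginal benefit = demand + MEB = 105.6 - 2.7x.
Set SMB = MC: 105.6 - 2.7x = 50.7 + 1.3x → x* = 13.7250.
The welfare-loss triangle has base |x_m − x*| and height MEB(x_m) (the vertical gap between SMB and MC is zero at x* and MEB at x_m).
DWL = ½ × 2.0361 × 8.1444 = 8.2914.

DWL = $8.3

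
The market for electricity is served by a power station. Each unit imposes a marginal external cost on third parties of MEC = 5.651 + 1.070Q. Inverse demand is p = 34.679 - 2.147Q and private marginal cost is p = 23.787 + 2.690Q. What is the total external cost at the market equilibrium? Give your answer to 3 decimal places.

Market equilibrium (private): 23.787 + 2.690Q = 34.679 - 2.147Q → Q_m = 2.2518.
Total external cost = ∫₀^{Q_m} (5.651 + 1.070Q) dQ = 5.651×2.2518 + ½×1.070×2.2518² = 15.4377.

15.438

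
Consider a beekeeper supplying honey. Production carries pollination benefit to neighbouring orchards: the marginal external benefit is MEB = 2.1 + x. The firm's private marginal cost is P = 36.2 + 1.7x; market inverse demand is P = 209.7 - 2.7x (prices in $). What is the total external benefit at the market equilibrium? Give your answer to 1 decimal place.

Market equilibrium (private): 36.2 + 1.7x = 209.7 - 2.7x → x_m = 39.4318.
Total external benefit = ∫₀^{x_m} (2.1 + 1.0x) dx = 2.1×39.4318 + ½×1.0×39.4318² = 860.2402.

$860.2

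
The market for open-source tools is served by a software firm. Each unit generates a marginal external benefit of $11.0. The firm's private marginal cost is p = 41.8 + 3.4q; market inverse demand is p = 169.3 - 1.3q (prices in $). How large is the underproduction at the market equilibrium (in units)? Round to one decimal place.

Market equilibrium (private): 41.8 + 3.4q = 169.3 - 1.3q → q_m = 27.1277.
Social marginal cost = private MC − MEB = 30.8 + 3.4q.
Set SMC = demand: 30.8 + 3.4q = 169.3 - 1.3q → q* = 29.4681.
Gap = |27.1277 − 29.4681| = 2.3404.

2.3 units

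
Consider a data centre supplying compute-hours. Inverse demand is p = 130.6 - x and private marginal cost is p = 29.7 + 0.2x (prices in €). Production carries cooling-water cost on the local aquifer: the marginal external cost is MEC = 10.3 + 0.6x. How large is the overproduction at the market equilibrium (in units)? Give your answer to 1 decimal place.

33.8 units

Market equilibrium (private): 29.7 + 0.2x = 130.6 - x → x_m = 84.0833.
Social marginal cost = private MC + MEC = 40.0 + 0.8x.
Set SMC = demand: 40.0 + 0.8x = 130.6 - x → x* = 50.3333.
Gap = |84.0833 − 50.3333| = 33.7500.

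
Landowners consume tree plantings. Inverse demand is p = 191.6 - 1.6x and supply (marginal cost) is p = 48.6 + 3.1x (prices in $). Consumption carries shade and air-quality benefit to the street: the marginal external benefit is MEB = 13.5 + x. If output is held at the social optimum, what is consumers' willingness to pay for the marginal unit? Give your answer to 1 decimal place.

Social marginal benefit = demand + MEB = 205.1 - 0.6x.
Set SMB = MC: 205.1 - 0.6x = 48.6 + 3.1x → x* = 42.2973.
Consumer price on the demand curve at x*: 191.6 − 1.6×42.2973 = 123.9243.

P = $123.9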